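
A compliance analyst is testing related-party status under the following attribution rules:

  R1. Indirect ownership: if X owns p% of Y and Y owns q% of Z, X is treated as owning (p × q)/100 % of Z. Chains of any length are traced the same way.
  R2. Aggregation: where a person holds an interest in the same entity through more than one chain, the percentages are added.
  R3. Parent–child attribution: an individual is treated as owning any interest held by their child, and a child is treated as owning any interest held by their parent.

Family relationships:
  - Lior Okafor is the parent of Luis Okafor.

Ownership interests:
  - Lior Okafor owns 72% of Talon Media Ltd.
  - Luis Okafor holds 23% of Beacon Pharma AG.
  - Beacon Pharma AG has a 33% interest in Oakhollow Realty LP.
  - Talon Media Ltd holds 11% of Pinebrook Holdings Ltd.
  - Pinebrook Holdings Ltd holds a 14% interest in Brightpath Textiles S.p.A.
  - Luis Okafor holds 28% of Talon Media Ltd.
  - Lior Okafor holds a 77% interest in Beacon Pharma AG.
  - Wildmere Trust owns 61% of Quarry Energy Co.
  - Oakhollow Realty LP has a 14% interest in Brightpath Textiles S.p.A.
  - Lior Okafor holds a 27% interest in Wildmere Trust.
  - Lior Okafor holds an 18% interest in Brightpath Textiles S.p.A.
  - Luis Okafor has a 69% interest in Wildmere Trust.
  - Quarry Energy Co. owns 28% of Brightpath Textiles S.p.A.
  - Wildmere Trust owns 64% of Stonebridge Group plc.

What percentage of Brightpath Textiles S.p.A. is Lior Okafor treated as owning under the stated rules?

By parent–child attribution (R3), Lior Okafor is treated as also owning Luis Okafor's interest in Talon Media Ltd, giving 72% + 28% = 100%.
By parent–child attribution (R3), Lior Okafor is treated as also owning Luis Okafor's interest in Beacon Pharma AG, giving 77% + 23% = 100%.
By parent–child attribution (R3), Lior Okafor is treated as also owning Luis Okafor's interest in Wildmere Trust, giving 27% + 69% = 96%.
Chain via Talon Media Ltd → Pinebrook Holdings Ltd (R1): 100% × 11% × 14% = 1.54% of Brightpath Textiles S.p.A.
Chain via Beacon Pharma AG → Oakhollow Realty LP (R1): 100% × 33% × 14% = 4.62% of Brightpath Textiles S.p.A.
Chain via Wildmere Trust → Quarry Energy Co. (R1): 96% × 61% × 28% = 16.3968% of Brightpath Textiles S.p.A.
Direct interest in Brightpath Textiles S.p.A: 18%.
Aggregating (R2): 1.54% + 4.62% + 16.3968% + 18% = 40.5568%.

40.5568%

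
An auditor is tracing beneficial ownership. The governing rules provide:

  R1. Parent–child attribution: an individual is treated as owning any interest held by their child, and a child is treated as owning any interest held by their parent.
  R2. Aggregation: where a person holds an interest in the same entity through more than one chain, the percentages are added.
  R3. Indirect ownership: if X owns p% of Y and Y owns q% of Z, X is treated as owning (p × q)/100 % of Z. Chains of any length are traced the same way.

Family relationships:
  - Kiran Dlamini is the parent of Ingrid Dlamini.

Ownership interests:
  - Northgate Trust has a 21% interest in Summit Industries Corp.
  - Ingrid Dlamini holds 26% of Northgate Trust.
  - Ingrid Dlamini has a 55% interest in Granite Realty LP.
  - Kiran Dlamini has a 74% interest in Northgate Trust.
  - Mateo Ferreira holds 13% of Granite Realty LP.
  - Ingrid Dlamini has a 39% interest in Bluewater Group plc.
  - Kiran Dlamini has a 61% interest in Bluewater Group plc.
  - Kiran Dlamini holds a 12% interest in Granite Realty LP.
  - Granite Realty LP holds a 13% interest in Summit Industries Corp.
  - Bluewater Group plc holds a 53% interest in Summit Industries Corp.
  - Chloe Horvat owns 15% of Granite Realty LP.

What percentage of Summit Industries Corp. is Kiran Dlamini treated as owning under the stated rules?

By parent–child attribution (R1), Kiran Dlamini is treated as also owning Ingrid Dlamini's interest in Granite Realty LP, giving 12% + 55% = 67%.
By parent–child attribution (R1), Kiran Dlamini is treated as also owning Ingrid Dlamini's interest in Northgate Trust, giving 74% + 26% = 100%.
By parent–child attribution (R1), Kiran Dlamini is treated as also owning Ingrid Dlamini's interest in Bluewater Group plc, giving 61% + 39% = 100%.
Chain via Granite Realty LP (R3): 67% × 13% = 8.71% of Summit Industries Corp.
Chain via Northgate Trust (R3): 100% × 21% = 21% of Summit Industries Corp.
Chain via Bluewater Group plc (R3): 100% × 53% = 53% of Summit Industries Corp.
Aggregating (R2): 8.71% + 21% + 53% = 82.71%.

82.71%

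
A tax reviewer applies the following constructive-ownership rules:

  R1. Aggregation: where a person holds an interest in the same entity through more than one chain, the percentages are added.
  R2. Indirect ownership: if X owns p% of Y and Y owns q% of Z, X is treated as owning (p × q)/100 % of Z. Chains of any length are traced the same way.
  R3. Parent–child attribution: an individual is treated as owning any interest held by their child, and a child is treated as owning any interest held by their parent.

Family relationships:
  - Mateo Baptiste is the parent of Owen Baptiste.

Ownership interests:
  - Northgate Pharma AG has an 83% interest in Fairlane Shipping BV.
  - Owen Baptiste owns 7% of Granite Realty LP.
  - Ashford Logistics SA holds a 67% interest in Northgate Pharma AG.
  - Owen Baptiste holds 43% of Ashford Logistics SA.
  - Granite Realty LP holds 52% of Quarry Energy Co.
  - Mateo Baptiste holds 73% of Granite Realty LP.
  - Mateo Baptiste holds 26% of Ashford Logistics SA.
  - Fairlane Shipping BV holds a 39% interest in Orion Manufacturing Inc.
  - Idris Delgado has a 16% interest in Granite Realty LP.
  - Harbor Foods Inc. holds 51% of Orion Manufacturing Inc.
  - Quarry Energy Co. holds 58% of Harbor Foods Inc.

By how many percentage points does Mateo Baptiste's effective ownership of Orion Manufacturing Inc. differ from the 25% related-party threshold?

2.269931

By parent–child attribution (R3), Mateo Baptiste is treated as also owning Owen Baptiste's interest in Ashford Logistics SA, giving 26% + 43% = 69%.
By parent–child attribution (R3), Mateo Baptiste is treated as also owning Owen Baptiste's interest in Granite Realty LP, giving 73% + 7% = 80%.
Chain via Ashford Logistics SA → Northgate Pharma AG → Fairlane Shipping BV (R2): 69% × 67% × 83% × 39% = 14.964651% of Orion Manufacturing Inc.
Chain via Granite Realty LP → Quarry Energy Co. → Harbor Foods Inc. (R2): 80% × 52% × 58% × 51% = 12.30528% of Orion Manufacturing Inc.
Aggregating (R1): 14.964651% + 12.30528% = 27.269931%.
27.269931% exceeds the 25% threshold by 2.269931 percentage points.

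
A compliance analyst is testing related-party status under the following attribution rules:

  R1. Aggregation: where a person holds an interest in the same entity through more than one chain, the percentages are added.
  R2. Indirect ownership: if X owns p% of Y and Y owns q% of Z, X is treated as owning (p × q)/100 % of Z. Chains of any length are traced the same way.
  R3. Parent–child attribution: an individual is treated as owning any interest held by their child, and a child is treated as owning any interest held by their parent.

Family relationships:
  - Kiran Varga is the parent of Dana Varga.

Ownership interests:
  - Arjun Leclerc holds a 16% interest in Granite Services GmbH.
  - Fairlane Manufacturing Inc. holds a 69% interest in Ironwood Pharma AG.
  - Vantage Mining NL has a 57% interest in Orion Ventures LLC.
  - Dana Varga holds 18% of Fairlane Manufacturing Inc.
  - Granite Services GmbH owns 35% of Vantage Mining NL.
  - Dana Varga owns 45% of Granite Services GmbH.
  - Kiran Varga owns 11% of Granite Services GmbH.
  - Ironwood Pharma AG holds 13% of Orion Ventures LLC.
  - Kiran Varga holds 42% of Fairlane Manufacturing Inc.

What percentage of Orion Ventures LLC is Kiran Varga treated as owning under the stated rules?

By parent–child attribution (R3), Kiran Varga is treated as also owning Dana Varga's interest in Fairlane Manufacturing Inc, giving 42% + 18% = 60%.
By parent–child attribution (R3), Kiran Varga is treated as also owning Dana Varga's interest in Granite Services GmbH, giving 11% + 45% = 56%.
Chain via Fairlane Manufacturing Inc. → Ironwood Pharma AG (R2): 60% × 69% × 13% = 5.382% of Orion Ventures LLC.
Chain via Granite Services GmbH → Vantage Mining NL (R2): 56% × 35% × 57% = 11.172% of Orion Ventures LLC.
Aggregating (R1): 5.382% + 11.172% = 16.554%.

16.554%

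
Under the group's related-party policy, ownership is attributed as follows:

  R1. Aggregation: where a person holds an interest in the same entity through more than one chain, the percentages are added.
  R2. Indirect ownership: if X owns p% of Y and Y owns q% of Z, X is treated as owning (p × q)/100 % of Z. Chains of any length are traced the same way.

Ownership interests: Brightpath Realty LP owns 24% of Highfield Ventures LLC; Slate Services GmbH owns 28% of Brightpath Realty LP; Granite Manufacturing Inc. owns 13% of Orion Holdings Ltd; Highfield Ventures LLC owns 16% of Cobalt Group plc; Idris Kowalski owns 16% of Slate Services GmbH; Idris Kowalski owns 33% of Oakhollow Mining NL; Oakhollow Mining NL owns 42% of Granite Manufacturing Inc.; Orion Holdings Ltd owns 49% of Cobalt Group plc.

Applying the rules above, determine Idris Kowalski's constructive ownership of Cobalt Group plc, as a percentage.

1.054914%

Chain via Slate Services GmbH → Brightpath Realty LP → Highfield Ventures LLC (R2): 16% × 28% × 24% × 16% = 0.172032% of Cobalt Group plc.
Chain via Oakhollow Mining NL → Granite Manufacturing Inc. → Orion Holdings Ltd (R2): 33% × 42% × 13% × 49% = 0.882882% of Cobalt Group plc.
Aggregating (R1): 0.172032% + 0.882882% = 1.054914%.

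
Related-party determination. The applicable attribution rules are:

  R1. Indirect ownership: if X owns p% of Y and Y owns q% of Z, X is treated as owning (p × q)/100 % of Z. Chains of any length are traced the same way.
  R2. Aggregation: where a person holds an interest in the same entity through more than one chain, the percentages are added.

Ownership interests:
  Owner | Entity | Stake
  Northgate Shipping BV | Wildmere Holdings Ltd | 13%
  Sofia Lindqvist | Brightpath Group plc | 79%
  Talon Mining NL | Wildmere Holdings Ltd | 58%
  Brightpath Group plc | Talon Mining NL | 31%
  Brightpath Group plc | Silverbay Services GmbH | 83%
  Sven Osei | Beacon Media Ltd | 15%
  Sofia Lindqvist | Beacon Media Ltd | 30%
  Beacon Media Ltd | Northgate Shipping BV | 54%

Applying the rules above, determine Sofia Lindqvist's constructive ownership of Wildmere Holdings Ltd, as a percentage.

Chain via Brightpath Group plc → Talon Mining NL (R1): 79% × 31% × 58% = 14.2042% of Wildmere Holdings Ltd.
Chain via Beacon Media Ltd → Northgate Shipping BV (R1): 30% × 54% × 13% = 2.106% of Wildmere Holdings Ltd.
Aggregating (R2): 14.2042% + 2.106% = 16.3102%.

16.3102%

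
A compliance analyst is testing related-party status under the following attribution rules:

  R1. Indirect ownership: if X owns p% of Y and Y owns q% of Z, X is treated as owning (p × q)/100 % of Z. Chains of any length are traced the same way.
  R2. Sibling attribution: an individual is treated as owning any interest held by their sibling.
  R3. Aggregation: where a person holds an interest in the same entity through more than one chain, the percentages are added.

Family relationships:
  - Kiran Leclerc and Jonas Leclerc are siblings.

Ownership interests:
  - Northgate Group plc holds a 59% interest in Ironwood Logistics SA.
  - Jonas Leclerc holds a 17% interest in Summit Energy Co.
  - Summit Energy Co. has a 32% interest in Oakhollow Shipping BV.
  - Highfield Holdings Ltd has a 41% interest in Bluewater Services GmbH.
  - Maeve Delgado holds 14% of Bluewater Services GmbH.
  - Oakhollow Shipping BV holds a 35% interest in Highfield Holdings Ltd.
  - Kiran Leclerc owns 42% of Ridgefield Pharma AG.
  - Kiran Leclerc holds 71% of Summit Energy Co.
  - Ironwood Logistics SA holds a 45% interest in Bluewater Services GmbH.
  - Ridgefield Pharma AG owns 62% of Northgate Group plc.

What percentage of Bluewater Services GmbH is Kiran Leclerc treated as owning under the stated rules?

By sibling attribution (R2), Kiran Leclerc is treated as also owning Jonas Leclerc's interest in Summit Energy Co, giving 71% + 17% = 88%.
Chain via Summit Energy Co. → Oakhollow Shipping BV → Highfield Holdings Ltd (R1): 88% × 32% × 35% × 41% = 4.04096% of Bluewater Services GmbH.
Chain via Ridgefield Pharma AG → Northgate Group plc → Ironwood Logistics SA (R1): 42% × 62% × 59% × 45% = 6.91362% of Bluewater Services GmbH.
Aggregating (R3): 4.04096% + 6.91362% = 10.95458%.

10.95458%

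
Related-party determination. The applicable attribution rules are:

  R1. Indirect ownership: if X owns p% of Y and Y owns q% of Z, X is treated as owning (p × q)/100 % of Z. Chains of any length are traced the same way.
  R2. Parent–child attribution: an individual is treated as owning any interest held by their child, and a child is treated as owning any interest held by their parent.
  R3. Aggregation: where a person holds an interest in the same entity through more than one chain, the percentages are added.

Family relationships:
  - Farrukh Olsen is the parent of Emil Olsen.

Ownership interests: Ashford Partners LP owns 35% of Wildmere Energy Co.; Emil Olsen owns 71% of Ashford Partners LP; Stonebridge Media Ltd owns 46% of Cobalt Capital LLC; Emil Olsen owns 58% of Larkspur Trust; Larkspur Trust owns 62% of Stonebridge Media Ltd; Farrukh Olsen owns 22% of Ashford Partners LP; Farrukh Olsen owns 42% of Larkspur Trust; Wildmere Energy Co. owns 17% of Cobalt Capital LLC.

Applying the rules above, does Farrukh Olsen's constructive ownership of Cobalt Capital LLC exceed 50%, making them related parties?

No

By parent–child attribution (R2), Farrukh Olsen is treated as also owning Emil Olsen's interest in Ashford Partners LP, giving 22% + 71% = 93%.
By parent–child attribution (R2), Farrukh Olsen is treated as also owning Emil Olsen's interest in Larkspur Trust, giving 42% + 58% = 100%.
Chain via Ashford Partners LP → Wildmere Energy Co. (R1): 93% × 35% × 17% = 5.5335% of Cobalt Capital LLC.
Chain via Larkspur Trust → Stonebridge Media Ltd (R1): 100% × 62% × 46% = 28.52% of Cobalt Capital LLC.
Aggregating (R3): 5.5335% + 28.52% = 34.0535%.
34.0535% does not exceed the 50% threshold, so Farrukh is not a related party to Cobalt Capital LLC.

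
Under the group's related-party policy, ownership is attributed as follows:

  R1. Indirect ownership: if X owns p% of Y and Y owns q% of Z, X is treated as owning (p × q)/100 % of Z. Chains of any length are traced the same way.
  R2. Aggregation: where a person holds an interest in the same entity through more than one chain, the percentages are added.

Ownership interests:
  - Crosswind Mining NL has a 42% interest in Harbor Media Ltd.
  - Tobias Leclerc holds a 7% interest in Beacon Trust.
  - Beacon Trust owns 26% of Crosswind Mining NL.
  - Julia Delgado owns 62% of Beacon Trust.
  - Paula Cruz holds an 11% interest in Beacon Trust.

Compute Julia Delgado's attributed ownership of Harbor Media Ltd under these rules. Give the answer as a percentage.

6.7704%

Chain via Beacon Trust → Crosswind Mining NL (R1): 62% × 26% × 42% = 6.7704% of Harbor Media Ltd.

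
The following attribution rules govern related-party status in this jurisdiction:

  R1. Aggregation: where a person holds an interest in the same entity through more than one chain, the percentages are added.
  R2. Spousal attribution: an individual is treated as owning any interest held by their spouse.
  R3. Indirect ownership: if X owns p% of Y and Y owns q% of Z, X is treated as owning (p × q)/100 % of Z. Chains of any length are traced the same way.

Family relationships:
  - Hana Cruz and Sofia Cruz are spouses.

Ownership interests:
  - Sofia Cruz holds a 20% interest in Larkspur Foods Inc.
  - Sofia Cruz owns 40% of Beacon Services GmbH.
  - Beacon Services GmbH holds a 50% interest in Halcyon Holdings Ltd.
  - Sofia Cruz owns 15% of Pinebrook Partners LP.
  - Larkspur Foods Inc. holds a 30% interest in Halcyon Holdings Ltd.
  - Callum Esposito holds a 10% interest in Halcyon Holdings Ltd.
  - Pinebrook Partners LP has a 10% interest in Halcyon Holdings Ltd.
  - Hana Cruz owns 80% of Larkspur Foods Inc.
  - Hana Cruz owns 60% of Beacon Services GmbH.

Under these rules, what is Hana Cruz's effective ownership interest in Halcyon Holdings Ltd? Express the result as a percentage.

81.5%

By spousal attribution (R2), Hana Cruz is treated as also owning Sofia Cruz's interest in Beacon Services GmbH, giving 60% + 40% = 100%.
By spousal attribution (R2), Hana Cruz is treated as also owning Sofia Cruz's interest in Larkspur Foods Inc, giving 80% + 20% = 100%.
By spousal attribution (R2), Hana Cruz is treated as owning Sofia Cruz's 15% interest in Pinebrook Partners LP.
Chain via Beacon Services GmbH (R3): 100% × 50% = 50% of Halcyon Holdings Ltd.
Chain via Larkspur Foods Inc. (R3): 100% × 30% = 30% of Halcyon Holdings Ltd.
Chain via Pinebrook Partners LP (R3): 15% × 10% = 1.5% of Halcyon Holdings Ltd.
Aggregating (R1): 50% + 30% + 1.5% = 81.5%.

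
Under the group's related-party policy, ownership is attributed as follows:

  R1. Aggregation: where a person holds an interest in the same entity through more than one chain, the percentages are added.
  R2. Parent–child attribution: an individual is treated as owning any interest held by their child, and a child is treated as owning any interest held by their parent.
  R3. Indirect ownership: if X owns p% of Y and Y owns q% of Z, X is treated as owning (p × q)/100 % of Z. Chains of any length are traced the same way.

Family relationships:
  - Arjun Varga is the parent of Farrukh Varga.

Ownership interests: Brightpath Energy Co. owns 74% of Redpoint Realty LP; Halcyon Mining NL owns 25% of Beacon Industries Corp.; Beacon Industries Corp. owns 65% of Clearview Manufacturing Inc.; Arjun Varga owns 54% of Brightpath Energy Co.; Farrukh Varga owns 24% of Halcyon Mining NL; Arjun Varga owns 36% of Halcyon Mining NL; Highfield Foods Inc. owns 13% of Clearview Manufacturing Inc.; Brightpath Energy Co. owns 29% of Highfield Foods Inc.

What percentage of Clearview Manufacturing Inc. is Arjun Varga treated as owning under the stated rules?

By parent–child attribution (R2), Arjun Varga is treated as also owning Farrukh Varga's interest in Halcyon Mining NL, giving 36% + 24% = 60%.
Chain via Halcyon Mining NL → Beacon Industries Corp. (R3): 60% × 25% × 65% = 9.75% of Clearview Manufacturing Inc.
Chain via Brightpath Energy Co. → Highfield Foods Inc. (R3): 54% × 29% × 13% = 2.0358% of Clearview Manufacturing Inc.
Aggregating (R1): 9.75% + 2.0358% = 11.7858%.

11.7858%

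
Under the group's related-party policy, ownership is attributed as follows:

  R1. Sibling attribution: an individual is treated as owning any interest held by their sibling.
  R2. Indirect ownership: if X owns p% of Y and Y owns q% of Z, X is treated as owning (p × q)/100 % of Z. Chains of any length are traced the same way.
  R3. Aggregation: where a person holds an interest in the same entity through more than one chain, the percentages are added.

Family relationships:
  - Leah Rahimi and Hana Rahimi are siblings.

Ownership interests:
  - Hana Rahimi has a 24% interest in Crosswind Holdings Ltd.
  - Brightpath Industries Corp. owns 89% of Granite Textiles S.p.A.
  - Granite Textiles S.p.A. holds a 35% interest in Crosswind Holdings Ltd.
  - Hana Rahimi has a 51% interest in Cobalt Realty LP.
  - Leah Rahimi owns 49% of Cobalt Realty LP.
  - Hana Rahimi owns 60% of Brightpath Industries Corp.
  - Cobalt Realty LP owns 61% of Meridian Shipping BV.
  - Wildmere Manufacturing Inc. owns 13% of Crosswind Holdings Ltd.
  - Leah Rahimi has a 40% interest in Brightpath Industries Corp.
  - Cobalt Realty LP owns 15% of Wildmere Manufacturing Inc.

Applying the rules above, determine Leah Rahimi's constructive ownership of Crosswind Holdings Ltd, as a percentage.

57.1%

By sibling attribution (R1), Leah Rahimi is treated as also owning Hana Rahimi's interest in Cobalt Realty LP, giving 49% + 51% = 100%.
By sibling attribution (R1), Leah Rahimi is treated as also owning Hana Rahimi's interest in Brightpath Industries Corp, giving 40% + 60% = 100%.
By sibling attribution (R1), Leah Rahimi is treated as owning Hana Rahimi's 24% interest in Crosswind Holdings Ltd.
Chain via Cobalt Realty LP → Wildmere Manufacturing Inc. (R2): 100% × 15% × 13% = 1.95% of Crosswind Holdings Ltd.
Chain via Brightpath Industries Corp. → Granite Textiles S.p.A. (R2): 100% × 89% × 35% = 31.15% of Crosswind Holdings Ltd.
Direct interest in Crosswind Holdings Ltd: 24%.
Aggregating (R3): 1.95% + 31.15% + 24% = 57.1%.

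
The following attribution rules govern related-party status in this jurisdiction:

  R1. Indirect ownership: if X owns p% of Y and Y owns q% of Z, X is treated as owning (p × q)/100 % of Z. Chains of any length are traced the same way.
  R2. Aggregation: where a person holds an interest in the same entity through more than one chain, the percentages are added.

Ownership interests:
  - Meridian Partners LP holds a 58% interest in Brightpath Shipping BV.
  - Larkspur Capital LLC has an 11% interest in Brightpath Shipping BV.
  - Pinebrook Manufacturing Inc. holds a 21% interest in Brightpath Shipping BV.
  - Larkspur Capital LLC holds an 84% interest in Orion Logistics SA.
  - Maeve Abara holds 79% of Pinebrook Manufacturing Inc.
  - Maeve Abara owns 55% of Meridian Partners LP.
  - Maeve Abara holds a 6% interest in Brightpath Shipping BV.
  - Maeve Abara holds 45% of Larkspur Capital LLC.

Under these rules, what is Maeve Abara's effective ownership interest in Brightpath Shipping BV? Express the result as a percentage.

Chain via Meridian Partners LP (R1): 55% × 58% = 31.9% of Brightpath Shipping BV.
Chain via Larkspur Capital LLC (R1): 45% × 11% = 4.95% of Brightpath Shipping BV.
Chain via Pinebrook Manufacturing Inc. (R1): 79% × 21% = 16.59% of Brightpath Shipping BV.
Direct interest in Brightpath Shipping BV: 6%.
Aggregating (R2): 31.9% + 4.95% + 16.59% + 6% = 59.44%.

59.44%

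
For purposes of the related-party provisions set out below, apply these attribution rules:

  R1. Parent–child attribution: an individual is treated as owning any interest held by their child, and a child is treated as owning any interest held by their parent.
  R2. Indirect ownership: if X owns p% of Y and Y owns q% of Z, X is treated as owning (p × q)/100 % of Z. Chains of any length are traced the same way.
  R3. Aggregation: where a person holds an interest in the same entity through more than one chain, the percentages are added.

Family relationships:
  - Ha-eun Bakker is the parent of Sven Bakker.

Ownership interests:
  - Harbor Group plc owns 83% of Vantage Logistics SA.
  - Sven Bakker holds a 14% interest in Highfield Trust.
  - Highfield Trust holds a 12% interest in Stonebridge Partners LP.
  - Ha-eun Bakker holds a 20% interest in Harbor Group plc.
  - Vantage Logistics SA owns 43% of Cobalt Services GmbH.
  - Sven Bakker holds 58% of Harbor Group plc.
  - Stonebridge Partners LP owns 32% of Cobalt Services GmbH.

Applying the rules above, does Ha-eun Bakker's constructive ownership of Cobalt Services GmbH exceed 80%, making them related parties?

No

By parent–child attribution (R1), Ha-eun Bakker is treated as also owning Sven Bakker's interest in Harbor Group plc, giving 20% + 58% = 78%.
By parent–child attribution (R1), Ha-eun Bakker is treated as owning Sven Bakker's 14% interest in Highfield Trust.
Chain via Harbor Group plc → Vantage Logistics SA (R2): 78% × 83% × 43% = 27.8382% of Cobalt Services GmbH.
Chain via Highfield Trust → Stonebridge Partners LP (R2): 14% × 12% × 32% = 0.5376% of Cobalt Services GmbH.
Aggregating (R3): 27.8382% + 0.5376% = 28.3758%.
28.3758% does not exceed the 80% threshold, so Ha-eun is not a related party to Cobalt Services GmbH.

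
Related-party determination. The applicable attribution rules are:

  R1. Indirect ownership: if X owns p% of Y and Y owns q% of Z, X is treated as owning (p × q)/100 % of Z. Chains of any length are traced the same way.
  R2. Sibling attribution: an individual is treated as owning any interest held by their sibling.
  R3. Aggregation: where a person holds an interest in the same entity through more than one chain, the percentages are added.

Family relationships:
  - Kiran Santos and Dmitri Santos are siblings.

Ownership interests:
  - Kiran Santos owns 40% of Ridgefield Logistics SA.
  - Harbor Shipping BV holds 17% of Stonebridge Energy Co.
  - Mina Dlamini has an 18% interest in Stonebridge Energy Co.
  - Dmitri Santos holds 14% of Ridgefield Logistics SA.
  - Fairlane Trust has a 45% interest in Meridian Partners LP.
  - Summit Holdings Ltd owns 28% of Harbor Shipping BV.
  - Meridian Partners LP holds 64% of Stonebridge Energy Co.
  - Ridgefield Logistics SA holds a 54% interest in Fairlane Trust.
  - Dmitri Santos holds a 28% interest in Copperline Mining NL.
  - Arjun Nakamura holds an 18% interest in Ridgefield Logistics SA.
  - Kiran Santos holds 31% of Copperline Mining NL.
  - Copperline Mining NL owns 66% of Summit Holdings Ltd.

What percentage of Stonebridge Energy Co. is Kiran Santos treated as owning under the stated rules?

By sibling attribution (R2), Kiran Santos is treated as also owning Dmitri Santos's interest in Ridgefield Logistics SA, giving 40% + 14% = 54%.
By sibling attribution (R2), Kiran Santos is treated as also owning Dmitri Santos's interest in Copperline Mining NL, giving 31% + 28% = 59%.
Chain via Ridgefield Logistics SA → Fairlane Trust → Meridian Partners LP (R1): 54% × 54% × 45% × 64% = 8.39808% of Stonebridge Energy Co.
Chain via Copperline Mining NL → Summit Holdings Ltd → Harbor Shipping BV (R1): 59% × 66% × 28% × 17% = 1.853544% of Stonebridge Energy Co.
Aggregating (R3): 8.39808% + 1.853544% = 10.251624%.

10.251624%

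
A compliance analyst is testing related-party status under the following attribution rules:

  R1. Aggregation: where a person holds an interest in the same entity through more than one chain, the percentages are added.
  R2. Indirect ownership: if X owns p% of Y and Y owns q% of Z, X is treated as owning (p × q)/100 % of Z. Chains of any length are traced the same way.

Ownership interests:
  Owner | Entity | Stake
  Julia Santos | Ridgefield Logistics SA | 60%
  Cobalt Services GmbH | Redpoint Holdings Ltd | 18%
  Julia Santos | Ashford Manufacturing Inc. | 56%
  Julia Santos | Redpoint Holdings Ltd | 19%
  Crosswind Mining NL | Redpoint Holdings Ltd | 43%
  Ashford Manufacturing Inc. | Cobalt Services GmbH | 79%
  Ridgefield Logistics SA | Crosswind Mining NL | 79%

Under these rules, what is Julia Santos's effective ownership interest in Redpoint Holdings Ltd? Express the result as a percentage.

Chain via Ridgefield Logistics SA → Crosswind Mining NL (R2): 60% × 79% × 43% = 20.382% of Redpoint Holdings Ltd.
Chain via Ashford Manufacturing Inc. → Cobalt Services GmbH (R2): 56% × 79% × 18% = 7.9632% of Redpoint Holdings Ltd.
Direct interest in Redpoint Holdings Ltd: 19%.
Aggregating (R1): 20.382% + 7.9632% + 19% = 47.3452%.

47.3452%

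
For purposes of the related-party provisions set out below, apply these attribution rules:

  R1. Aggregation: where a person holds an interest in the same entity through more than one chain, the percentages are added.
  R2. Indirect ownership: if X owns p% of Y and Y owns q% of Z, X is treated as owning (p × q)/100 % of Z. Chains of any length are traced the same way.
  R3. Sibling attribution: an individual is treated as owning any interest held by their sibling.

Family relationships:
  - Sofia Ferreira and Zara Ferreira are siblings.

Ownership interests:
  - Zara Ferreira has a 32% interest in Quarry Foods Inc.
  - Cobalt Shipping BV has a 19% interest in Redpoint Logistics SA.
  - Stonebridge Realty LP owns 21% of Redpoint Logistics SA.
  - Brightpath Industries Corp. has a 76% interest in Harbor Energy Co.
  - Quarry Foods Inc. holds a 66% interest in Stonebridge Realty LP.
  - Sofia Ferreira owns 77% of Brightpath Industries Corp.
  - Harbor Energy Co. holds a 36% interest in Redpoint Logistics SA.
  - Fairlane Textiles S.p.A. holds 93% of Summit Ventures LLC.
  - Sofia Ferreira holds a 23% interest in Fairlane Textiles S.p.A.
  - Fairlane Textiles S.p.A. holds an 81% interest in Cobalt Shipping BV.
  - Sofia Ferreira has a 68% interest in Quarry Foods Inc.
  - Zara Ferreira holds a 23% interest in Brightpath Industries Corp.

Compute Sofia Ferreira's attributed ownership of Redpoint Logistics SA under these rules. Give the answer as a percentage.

44.7597%

By sibling attribution (R3), Sofia Ferreira is treated as also owning Zara Ferreira's interest in Brightpath Industries Corp, giving 77% + 23% = 100%.
By sibling attribution (R3), Sofia Ferreira is treated as also owning Zara Ferreira's interest in Quarry Foods Inc, giving 68% + 32% = 100%.
Chain via Brightpath Industries Corp. → Harbor Energy Co. (R2): 100% × 76% × 36% = 27.36% of Redpoint Logistics SA.
Chain via Quarry Foods Inc. → Stonebridge Realty LP (R2): 100% × 66% × 21% = 13.86% of Redpoint Logistics SA.
Chain via Fairlane Textiles S.p.A. → Cobalt Shipping BV (R2): 23% × 81% × 19% = 3.5397% of Redpoint Logistics SA.
Aggregating (R1): 27.36% + 13.86% + 3.5397% = 44.7597%.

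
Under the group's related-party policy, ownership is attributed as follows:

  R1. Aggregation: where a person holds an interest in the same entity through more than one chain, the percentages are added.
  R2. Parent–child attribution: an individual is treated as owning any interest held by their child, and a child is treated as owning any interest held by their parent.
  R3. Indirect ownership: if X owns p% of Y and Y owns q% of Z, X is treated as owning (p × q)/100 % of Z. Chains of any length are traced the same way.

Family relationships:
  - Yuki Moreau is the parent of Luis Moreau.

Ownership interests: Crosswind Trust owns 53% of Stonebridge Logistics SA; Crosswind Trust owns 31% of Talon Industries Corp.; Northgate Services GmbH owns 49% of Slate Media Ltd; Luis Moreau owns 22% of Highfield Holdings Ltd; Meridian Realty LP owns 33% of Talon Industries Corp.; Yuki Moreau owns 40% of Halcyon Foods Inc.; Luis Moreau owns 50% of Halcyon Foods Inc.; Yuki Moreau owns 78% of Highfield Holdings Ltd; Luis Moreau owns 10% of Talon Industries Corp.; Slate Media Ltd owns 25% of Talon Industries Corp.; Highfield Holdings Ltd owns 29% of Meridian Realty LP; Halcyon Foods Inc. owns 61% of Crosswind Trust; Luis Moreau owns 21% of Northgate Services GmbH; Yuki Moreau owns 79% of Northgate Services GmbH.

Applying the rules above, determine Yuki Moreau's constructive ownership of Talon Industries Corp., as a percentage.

By parent–child attribution (R2), Yuki Moreau is treated as also owning Luis Moreau's interest in Northgate Services GmbH, giving 79% + 21% = 100%.
By parent–child attribution (R2), Yuki Moreau is treated as also owning Luis Moreau's interest in Highfield Holdings Ltd, giving 78% + 22% = 100%.
By parent–child attribution (R2), Yuki Moreau is treated as also owning Luis Moreau's interest in Halcyon Foods Inc, giving 40% + 50% = 90%.
By parent–child attribution (R2), Yuki Moreau is treated as owning Luis Moreau's 10% interest in Talon Industries Corp.
Chain via Northgate Services GmbH → Slate Media Ltd (R3): 100% × 49% × 25% = 12.25% of Talon Industries Corp.
Chain via Highfield Holdings Ltd → Meridian Realty LP (R3): 100% × 29% × 33% = 9.57% of Talon Industries Corp.
Chain via Halcyon Foods Inc. → Crosswind Trust (R3): 90% × 61% × 31% = 17.019% of Talon Industries Corp.
Direct interest in Talon Industries Corp: 10%.
Aggregating (R1): 12.25% + 9.57% + 17.019% + 10% = 48.839%.

48.839%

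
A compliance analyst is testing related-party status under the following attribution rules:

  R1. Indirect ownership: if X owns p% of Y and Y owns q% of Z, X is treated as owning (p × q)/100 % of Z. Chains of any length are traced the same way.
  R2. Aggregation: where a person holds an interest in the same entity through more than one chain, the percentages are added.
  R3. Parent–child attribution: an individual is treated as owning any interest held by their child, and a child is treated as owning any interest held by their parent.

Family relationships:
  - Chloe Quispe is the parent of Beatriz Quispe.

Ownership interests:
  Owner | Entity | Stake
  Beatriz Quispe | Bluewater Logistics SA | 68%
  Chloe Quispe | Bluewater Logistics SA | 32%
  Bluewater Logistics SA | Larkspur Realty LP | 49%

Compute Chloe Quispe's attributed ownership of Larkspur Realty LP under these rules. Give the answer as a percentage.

By parent–child attribution (R3), Chloe Quispe is treated as also owning Beatriz Quispe's interest in Bluewater Logistics SA, giving 32% + 68% = 100%.
Chain via Bluewater Logistics SA (R1): 100% × 49% = 49% of Larkspur Realty LP.

49%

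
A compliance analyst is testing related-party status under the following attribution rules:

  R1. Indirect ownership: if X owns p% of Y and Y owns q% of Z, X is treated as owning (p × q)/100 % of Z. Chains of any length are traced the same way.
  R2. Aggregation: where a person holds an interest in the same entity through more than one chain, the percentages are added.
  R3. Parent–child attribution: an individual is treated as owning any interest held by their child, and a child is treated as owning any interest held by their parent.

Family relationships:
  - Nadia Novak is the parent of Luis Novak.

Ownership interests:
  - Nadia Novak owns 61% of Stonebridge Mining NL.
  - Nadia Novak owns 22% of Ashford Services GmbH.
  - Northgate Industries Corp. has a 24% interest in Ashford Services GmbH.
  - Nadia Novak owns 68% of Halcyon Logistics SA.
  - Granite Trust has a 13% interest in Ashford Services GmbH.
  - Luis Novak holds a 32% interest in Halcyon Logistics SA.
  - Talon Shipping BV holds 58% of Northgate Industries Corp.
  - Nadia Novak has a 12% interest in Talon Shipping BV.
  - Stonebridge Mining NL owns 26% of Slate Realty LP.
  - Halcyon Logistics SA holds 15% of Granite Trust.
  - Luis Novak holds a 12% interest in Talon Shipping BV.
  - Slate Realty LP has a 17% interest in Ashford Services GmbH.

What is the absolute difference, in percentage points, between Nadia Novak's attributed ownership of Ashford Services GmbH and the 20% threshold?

9.987

By parent–child attribution (R3), Nadia Novak is treated as also owning Luis Novak's interest in Talon Shipping BV, giving 12% + 12% = 24%.
By parent–child attribution (R3), Nadia Novak is treated as also owning Luis Novak's interest in Halcyon Logistics SA, giving 68% + 32% = 100%.
Chain via Talon Shipping BV → Northgate Industries Corp. (R1): 24% × 58% × 24% = 3.3408% of Ashford Services GmbH.
Chain via Stonebridge Mining NL → Slate Realty LP (R1): 61% × 26% × 17% = 2.6962% of Ashford Services GmbH.
Chain via Halcyon Logistics SA → Granite Trust (R1): 100% × 15% × 13% = 1.95% of Ashford Services GmbH.
Direct interest in Ashford Services GmbH: 22%.
Aggregating (R2): 3.3408% + 2.6962% + 1.95% + 22% = 29.987%.
29.987% exceeds the 20% threshold by 9.987 percentage points.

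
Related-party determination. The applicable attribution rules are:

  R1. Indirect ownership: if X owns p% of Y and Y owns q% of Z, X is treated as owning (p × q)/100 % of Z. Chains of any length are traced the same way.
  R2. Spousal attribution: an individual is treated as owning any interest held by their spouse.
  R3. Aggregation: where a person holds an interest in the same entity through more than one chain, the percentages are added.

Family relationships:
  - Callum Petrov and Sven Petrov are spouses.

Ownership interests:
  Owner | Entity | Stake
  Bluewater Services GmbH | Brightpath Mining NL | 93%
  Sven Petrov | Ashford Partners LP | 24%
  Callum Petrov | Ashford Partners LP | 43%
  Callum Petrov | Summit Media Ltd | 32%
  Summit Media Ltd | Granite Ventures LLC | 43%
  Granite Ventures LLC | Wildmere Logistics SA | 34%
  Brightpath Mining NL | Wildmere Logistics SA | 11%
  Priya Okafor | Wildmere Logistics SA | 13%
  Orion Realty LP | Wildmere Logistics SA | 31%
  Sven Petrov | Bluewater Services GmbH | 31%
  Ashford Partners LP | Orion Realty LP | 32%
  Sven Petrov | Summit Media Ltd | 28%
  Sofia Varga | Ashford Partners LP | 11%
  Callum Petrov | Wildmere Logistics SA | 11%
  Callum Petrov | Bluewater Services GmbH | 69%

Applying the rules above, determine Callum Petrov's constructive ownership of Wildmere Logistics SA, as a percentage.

36.6484%

By spousal attribution (R2), Callum Petrov is treated as also owning Sven Petrov's interest in Ashford Partners LP, giving 43% + 24% = 67%.
By spousal attribution (R2), Callum Petrov is treated as also owning Sven Petrov's interest in Bluewater Services GmbH, giving 69% + 31% = 100%.
By spousal attribution (R2), Callum Petrov is treated as also owning Sven Petrov's interest in Summit Media Ltd, giving 32% + 28% = 60%.
Chain via Ashford Partners LP → Orion Realty LP (R1): 67% × 32% × 31% = 6.6464% of Wildmere Logistics SA.
Chain via Bluewater Services GmbH → Brightpath Mining NL (R1): 100% × 93% × 11% = 10.23% of Wildmere Logistics SA.
Chain via Summit Media Ltd → Granite Ventures LLC (R1): 60% × 43% × 34% = 8.772% of Wildmere Logistics SA.
Direct interest in Wildmere Logistics SA: 11%.
Aggregating (R3): 6.6464% + 10.23% + 8.772% + 11% = 36.6484%.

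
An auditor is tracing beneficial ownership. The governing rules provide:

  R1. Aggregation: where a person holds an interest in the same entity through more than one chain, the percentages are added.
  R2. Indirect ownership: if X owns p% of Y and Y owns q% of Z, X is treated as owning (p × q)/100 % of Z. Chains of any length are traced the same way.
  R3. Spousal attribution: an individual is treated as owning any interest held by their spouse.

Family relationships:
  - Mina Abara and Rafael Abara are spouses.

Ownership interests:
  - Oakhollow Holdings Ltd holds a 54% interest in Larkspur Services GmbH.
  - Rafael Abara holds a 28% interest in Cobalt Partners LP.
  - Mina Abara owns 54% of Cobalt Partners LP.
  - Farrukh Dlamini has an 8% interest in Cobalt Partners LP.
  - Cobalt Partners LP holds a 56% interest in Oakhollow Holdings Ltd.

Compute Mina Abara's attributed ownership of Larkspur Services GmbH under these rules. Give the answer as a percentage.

24.7968%

By spousal attribution (R3), Mina Abara is treated as also owning Rafael Abara's interest in Cobalt Partners LP, giving 54% + 28% = 82%.
Chain via Cobalt Partners LP → Oakhollow Holdings Ltd (R2): 82% × 56% × 54% = 24.7968% of Larkspur Services GmbH.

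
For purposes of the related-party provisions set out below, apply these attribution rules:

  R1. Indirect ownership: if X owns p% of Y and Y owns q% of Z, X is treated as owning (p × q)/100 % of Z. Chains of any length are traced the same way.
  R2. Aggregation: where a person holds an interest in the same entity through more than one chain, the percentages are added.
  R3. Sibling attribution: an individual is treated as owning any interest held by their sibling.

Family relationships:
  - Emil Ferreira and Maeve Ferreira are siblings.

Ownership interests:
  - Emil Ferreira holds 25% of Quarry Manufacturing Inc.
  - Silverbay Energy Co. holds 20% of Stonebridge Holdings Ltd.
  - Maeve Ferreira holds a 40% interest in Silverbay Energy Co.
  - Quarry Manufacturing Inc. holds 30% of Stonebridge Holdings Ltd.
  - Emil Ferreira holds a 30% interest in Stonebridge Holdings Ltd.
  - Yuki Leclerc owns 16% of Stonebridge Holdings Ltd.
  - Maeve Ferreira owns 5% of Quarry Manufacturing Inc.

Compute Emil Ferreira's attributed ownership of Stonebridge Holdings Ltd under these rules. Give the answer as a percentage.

47%

By sibling attribution (R3), Emil Ferreira is treated as also owning Maeve Ferreira's interest in Quarry Manufacturing Inc, giving 25% + 5% = 30%.
By sibling attribution (R3), Emil Ferreira is treated as owning Maeve Ferreira's 40% interest in Silverbay Energy Co.
Chain via Quarry Manufacturing Inc. (R1): 30% × 30% = 9% of Stonebridge Holdings Ltd.
Direct interest in Stonebridge Holdings Ltd: 30%.
Chain via Silverbay Energy Co. (R1): 40% × 20% = 8% of Stonebridge Holdings Ltd.
Aggregating (R2): 9% + 30% + 8% = 47%.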